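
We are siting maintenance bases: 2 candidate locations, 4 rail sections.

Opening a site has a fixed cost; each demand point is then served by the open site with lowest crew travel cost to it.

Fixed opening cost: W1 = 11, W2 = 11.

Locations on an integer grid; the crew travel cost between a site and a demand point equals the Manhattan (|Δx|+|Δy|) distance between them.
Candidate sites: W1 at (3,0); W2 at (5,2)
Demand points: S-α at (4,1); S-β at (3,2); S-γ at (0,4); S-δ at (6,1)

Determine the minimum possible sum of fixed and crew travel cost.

Open {W2}: assign each demand point to its cheapest open site.
  S-α→W2 2, S-β→W2 2, S-γ→W2 7, S-δ→W2 2
  crew travel cost 13, fixed 11 → total 24.
Compare {W1}: crew travel cost 15 + fixed 11 = 26.
Compare {W1, W2}: crew travel cost 13 + fixed 22 = 35.

24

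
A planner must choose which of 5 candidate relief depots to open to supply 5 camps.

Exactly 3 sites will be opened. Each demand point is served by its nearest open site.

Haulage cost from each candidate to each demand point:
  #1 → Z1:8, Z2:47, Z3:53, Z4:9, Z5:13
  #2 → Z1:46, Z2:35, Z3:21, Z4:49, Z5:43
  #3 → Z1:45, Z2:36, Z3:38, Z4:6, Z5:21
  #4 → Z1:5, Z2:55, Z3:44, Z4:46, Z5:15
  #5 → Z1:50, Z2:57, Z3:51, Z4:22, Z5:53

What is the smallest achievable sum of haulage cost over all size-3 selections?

82

Open {#2, #3, #4}.
  Z1→#4 5, Z2→#2 35, Z3→#2 21, Z4→#3 6, Z5→#4 15  ⇒ total 82.
Compare {#1, #2, #3}: total 83.
Compare {#1, #2, #4}: total 83.
No size-3 selection does better; minimum is 82.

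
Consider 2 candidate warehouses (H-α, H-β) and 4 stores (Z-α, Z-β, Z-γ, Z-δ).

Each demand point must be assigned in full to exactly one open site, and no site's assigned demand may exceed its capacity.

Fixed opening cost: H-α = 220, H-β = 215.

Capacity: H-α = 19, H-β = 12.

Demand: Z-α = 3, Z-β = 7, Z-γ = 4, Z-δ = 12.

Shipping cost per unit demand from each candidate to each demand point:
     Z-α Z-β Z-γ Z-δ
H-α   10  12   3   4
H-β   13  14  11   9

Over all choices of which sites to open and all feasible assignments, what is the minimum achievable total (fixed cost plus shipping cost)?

623

Open {H-α, H-β}; cheapest assignment that respects the capacities:
  H-α (cap 19, load 19): Z-α, Z-γ, Z-δ — cost 3×10 + 4×3 + 12×4 = 90
  H-β (cap 12, load 7): Z-β — cost 7×14 = 98
  Shipping 188, fixed 435 → total 623.
  Any other capacity-feasible assignment to {H-α, H-β} ships for at least 188.
Total demand is 26 and no other set of sites has combined capacity ≥ 26, so {H-α, H-β} is the only feasible choice of open sites. Minimum: 623.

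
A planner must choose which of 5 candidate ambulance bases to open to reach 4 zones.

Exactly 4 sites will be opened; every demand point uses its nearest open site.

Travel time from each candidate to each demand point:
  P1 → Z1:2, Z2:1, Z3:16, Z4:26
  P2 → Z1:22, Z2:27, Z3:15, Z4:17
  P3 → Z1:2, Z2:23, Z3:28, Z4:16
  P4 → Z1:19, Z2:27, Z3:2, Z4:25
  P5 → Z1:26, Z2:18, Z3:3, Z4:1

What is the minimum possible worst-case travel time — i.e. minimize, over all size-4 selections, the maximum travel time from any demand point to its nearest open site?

2

Open {P1, P2, P4, P5}.
  Farthest demand point is Z1 at travel time 2 (to P1); all others are ≤ 2.
With {P1, P3, P4, P5} the worst case is 2.
With {P1, P2, P3, P5} the worst case is 3.
No size-4 selection achieves below 2.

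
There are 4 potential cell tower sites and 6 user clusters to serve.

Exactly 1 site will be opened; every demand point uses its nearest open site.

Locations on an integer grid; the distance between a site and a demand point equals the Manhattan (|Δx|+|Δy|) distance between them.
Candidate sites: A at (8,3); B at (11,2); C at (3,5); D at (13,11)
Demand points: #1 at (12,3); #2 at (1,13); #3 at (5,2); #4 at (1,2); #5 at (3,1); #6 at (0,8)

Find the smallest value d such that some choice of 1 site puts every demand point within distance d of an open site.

Open {C}.
  Farthest demand point is #1 at distance 11 (to C); all others are ≤ 11.
With {A} the worst case is 17.
With {B} the worst case is 21.
No size-1 selection achieves below 11.

11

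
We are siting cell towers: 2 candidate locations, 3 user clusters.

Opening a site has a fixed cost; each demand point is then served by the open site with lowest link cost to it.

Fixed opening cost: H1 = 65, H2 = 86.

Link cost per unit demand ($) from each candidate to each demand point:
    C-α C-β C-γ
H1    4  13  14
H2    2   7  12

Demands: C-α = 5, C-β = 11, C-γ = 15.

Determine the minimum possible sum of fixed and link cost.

353

Open {H2}: assign each demand point to its cheapest open site.
  C-α→H2 5×2=10, C-β→H2 11×7=77, C-γ→H2 15×12=180
  link cost 267, fixed 86 → total 353.
Compare {H1, H2}: link cost 267 + fixed 151 = 418.
Compare {H1}: link cost 373 + fixed 65 = 438.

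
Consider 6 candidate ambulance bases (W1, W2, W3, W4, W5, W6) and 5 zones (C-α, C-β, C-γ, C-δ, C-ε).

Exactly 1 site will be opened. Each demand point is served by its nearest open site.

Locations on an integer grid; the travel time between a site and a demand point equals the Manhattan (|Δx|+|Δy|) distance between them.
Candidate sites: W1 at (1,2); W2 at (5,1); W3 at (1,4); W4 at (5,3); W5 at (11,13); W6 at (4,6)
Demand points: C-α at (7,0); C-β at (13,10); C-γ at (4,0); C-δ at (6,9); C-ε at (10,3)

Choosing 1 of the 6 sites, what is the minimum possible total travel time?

36

Open {W4}.
  C-α→W4 5, C-β→W4 15, C-γ→W4 4, C-δ→W4 7, C-ε→W4 5  ⇒ total 36.
Compare {W2}: total 38.
Compare {W6}: total 42.
No size-1 selection does better; minimum is 36.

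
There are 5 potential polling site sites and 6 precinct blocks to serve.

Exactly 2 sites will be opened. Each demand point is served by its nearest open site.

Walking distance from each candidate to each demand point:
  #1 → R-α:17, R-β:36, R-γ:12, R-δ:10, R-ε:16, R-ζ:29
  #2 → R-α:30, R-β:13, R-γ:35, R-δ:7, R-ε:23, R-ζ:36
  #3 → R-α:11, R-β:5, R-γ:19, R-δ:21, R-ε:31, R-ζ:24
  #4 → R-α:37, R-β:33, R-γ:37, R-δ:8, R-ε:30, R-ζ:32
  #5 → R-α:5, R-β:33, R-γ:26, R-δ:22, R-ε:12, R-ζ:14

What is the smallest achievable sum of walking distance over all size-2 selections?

Open {#3, #5}.
  R-α→#5 5, R-β→#3 5, R-γ→#3 19, R-δ→#3 21, R-ε→#5 12, R-ζ→#5 14  ⇒ total 76.
Compare {#2, #5}: total 77.
Compare {#1, #3}: total 78.
No size-2 selection does better; minimum is 76.

76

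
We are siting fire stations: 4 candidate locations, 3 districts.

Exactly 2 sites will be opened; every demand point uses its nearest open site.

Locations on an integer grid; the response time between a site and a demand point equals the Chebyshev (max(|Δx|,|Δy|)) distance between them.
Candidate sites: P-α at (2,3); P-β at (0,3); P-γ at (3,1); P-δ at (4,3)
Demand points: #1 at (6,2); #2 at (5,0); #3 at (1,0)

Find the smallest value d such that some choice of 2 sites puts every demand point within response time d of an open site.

Open {P-γ, P-δ}.
  Farthest demand point is #1 at response time 2 (to P-δ); all others are ≤ 2.
With {P-α, P-γ} the worst case is 3.
With {P-α, P-δ} the worst case is 3.
No size-2 selection achieves below 2.

2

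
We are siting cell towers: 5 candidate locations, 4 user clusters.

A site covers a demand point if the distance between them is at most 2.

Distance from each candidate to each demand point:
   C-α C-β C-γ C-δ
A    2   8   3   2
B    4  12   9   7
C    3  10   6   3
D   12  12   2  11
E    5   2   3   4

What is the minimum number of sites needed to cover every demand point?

3

Coverage sets (demand points within 2 of each site):
  A: {C-α, C-δ}
  B: {}
  C: {}
  D: {C-γ}
  E: {C-β}
No 2 sites suffice: every size-2 union leaves at least one demand point uncovered.
But {A, D, E} covers everything, so the minimum is 3.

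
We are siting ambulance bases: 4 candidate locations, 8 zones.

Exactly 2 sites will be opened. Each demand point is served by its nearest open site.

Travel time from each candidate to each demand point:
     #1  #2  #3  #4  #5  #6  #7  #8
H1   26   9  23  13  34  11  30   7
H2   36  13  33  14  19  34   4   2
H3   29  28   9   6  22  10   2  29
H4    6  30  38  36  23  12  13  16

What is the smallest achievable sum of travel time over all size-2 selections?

90

Open {H2, H3}.
  #1→H3 29, #2→H2 13, #3→H3 9, #4→H3 6, #5→H2 19, #6→H3 10, #7→H3 2, #8→H2 2  ⇒ total 90.
Compare {H1, H3}: total 91.
Compare {H3, H4}: total 99.
No size-2 selection does better; minimum is 90.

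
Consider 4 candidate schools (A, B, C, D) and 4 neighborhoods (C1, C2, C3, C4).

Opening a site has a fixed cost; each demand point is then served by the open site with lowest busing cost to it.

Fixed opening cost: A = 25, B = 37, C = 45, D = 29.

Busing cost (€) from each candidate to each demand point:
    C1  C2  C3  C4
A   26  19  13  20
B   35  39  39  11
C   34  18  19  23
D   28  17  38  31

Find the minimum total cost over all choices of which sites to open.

Open {A}: assign each demand point to its cheapest open site.
  C1→A 26, C2→A 19, C3→A 13, C4→A 20
  busing cost 78, fixed 25 → total 103.
Compare {A, D}: busing cost 76 + fixed 54 = 130.
Compare {A, B}: busing cost 69 + fixed 62 = 131.
Compare {C}: busing cost 94 + fixed 45 = 139.
All other subsets cost ≥ 130. Minimum total cost: 103.

103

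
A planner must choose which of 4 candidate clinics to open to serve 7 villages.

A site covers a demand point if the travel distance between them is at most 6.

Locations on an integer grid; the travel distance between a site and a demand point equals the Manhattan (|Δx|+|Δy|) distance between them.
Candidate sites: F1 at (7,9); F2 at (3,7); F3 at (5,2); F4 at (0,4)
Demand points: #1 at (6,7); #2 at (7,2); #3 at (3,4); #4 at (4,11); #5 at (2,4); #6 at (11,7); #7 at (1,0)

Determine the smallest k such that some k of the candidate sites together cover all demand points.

2

Coverage sets (demand points within 6 of each site):
  F1: {#1, #4, #6}
  F2: {#1, #3, #4, #5}
  F3: {#1, #2, #3, #5, #7}
  F4: {#3, #5, #7}
No single site covers all 7 demand points.
But {F1, F3} covers everything, so the minimum is 2.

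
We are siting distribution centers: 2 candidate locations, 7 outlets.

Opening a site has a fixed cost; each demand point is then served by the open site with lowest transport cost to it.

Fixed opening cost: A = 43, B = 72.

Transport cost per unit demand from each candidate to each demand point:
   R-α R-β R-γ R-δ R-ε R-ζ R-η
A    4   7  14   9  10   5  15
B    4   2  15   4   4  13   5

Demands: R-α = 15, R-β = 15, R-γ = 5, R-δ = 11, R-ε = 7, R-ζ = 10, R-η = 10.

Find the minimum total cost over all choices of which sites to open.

447

Open {A, B}: assign each demand point to its cheapest open site.
  R-α→A 15×4=60, R-β→B 15×2=30, R-γ→A 5×14=70, R-δ→B 11×4=44, R-ε→B 7×4=28, R-ζ→A 10×5=50, R-η→B 10×5=50
  transport cost 332, fixed 115 → total 447.
Compare {B}: transport cost 417 + fixed 72 = 489.
Compare {A}: transport cost 604 + fixed 43 = 647.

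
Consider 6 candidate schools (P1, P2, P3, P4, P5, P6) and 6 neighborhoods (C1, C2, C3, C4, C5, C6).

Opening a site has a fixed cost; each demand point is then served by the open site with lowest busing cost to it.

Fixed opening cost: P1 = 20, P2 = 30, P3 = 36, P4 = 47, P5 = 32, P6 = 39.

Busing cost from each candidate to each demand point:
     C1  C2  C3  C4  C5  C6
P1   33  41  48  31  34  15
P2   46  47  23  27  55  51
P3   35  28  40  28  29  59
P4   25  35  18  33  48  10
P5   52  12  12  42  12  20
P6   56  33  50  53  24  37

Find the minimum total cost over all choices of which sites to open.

167

Open {P1, P5}: assign each demand point to its cheapest open site.
  C1→P1 33, C2→P5 12, C3→P5 12, C4→P1 31, C5→P5 12, C6→P1 15
  busing cost 115, fixed 52 → total 167.
Compare {P5}: busing cost 150 + fixed 32 = 182.
Compare {P4, P5}: busing cost 104 + fixed 79 = 183.
Compare {P3, P5}: busing cost 119 + fixed 68 = 187.
All other subsets cost ≥ 182. Minimum total cost: 167.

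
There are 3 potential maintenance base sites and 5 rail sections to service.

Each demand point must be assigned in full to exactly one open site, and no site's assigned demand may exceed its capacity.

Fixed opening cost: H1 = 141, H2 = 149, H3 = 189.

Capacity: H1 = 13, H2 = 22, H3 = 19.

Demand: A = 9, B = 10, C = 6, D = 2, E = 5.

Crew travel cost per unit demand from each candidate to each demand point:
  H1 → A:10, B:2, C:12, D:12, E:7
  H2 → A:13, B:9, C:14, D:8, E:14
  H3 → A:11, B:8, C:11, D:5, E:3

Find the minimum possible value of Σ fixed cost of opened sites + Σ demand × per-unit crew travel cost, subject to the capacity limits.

597

Open {H1, H2}; cheapest assignment that respects the capacities:
  H1 (cap 13, load 10): B — cost 10×2 = 20
  H2 (cap 22, load 22): A, C, D, E — cost 9×13 + 6×14 + 2×8 + 5×14 = 287
  Shipping 307, fixed 290 → total 597.
  Any other capacity-feasible assignment to {H1, H2} ships for at least 307.
Compare {H2, H3}: its best feasible assignment gives total 636.
Compare {H1, H3}: its best feasible assignment gives total 640.
Every other set of open sites that can feasibly serve all demand totals ≥ 636 even under its best assignment. Minimum: 597.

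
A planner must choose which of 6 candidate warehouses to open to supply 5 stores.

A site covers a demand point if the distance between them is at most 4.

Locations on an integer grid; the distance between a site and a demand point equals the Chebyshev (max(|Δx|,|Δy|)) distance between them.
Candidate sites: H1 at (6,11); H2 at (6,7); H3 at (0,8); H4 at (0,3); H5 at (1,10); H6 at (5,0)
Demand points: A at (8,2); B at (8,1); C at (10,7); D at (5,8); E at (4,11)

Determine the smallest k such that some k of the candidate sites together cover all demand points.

2

Coverage sets (demand points within 4 of each site):
  H1: {C, D, E}
  H2: {C, D, E}
  H3: {E}
  H4: {}
  H5: {D, E}
  H6: {A, B}
No single site covers all 5 demand points.
But {H1, H6} covers everything, so the minimum is 2.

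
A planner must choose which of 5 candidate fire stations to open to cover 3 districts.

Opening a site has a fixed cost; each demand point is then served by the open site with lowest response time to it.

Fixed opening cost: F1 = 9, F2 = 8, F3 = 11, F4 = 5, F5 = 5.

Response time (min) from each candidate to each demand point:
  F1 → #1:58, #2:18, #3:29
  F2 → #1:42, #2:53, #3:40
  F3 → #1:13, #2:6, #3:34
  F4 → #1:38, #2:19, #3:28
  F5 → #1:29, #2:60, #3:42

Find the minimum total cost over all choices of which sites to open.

63

Open {F3, F4}: assign each demand point to its cheapest open site.
  #1→F3 13, #2→F3 6, #3→F4 28
  response time 47, fixed 16 → total 63.
Compare {F3}: response time 53 + fixed 11 = 64.
Compare {F1, F3}: response time 48 + fixed 20 = 68.
Compare {F3, F4, F5}: response time 47 + fixed 21 = 68.
All other subsets cost ≥ 64. Minimum total cost: 63.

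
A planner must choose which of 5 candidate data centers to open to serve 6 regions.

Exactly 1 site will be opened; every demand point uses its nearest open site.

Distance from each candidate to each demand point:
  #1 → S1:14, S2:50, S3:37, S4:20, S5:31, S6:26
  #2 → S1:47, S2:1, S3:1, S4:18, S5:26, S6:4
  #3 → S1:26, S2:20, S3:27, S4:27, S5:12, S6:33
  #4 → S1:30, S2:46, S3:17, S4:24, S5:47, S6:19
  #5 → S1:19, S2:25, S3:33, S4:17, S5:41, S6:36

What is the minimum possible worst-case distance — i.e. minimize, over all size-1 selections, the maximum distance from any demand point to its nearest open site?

Open {#3}.
  Farthest demand point is S6 at distance 33 (to #3); all others are ≤ 33.
With {#5} the worst case is 41.
With {#2} the worst case is 47.
No size-1 selection achieves below 33.

33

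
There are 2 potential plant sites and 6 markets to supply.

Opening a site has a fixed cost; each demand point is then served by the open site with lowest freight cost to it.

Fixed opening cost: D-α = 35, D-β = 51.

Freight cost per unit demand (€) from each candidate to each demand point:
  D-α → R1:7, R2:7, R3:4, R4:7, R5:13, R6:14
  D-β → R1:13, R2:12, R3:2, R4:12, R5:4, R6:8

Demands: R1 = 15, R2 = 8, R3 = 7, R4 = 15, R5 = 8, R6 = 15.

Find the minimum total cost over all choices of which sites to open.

518

Open {D-α, D-β}: assign each demand point to its cheapest open site.
  R1→D-α 15×7=105, R2→D-α 8×7=56, R3→D-β 7×2=14, R4→D-α 15×7=105, R5→D-β 8×4=32, R6→D-β 15×8=120
  freight cost 432, fixed 86 → total 518.
Compare {D-α}: freight cost 608 + fixed 35 = 643.
Compare {D-β}: freight cost 637 + fixed 51 = 688.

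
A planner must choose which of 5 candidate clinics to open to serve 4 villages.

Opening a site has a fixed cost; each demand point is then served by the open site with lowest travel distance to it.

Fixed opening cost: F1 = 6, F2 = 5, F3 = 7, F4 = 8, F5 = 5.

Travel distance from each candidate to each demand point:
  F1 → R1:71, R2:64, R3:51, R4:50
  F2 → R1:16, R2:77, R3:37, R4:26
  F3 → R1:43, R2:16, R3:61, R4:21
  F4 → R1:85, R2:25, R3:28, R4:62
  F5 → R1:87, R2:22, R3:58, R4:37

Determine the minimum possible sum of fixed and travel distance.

Open {F2, F3, F4}: assign each demand point to its cheapest open site.
  R1→F2 16, R2→F3 16, R3→F4 28, R4→F3 21
  travel distance 81, fixed 20 → total 101.
Compare {F2, F3}: travel distance 90 + fixed 12 = 102.
Compare {F2, F3, F4, F5}: travel distance 81 + fixed 25 = 106.
Compare {F2, F3, F5}: travel distance 90 + fixed 17 = 107.
All other subsets cost ≥ 102. Minimum total cost: 101.

101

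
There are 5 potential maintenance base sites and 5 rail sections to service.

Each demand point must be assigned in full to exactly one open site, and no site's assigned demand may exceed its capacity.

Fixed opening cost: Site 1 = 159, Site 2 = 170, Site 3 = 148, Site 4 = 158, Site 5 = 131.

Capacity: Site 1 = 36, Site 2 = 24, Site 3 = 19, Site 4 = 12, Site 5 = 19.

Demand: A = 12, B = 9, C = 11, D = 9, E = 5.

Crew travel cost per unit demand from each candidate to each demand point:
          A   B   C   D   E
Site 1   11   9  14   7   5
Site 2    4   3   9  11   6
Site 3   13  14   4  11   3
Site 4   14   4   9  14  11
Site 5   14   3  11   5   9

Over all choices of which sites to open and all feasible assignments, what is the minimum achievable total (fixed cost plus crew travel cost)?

Open {Site 2, Site 3, Site 5}; cheapest assignment that respects the capacities:
  Site 2 (cap 24, load 21): A, B — cost 12×4 + 9×3 = 75
  Site 3 (cap 19, load 16): C, E — cost 11×4 + 5×3 = 59
  Site 5 (cap 19, load 9): D — cost 9×5 = 45
  Shipping 179, fixed 449 → total 628.
  Any other capacity-feasible assignment to {Site 2, Site 3, Site 5} ships for at least 179.
Compare {Site 1, Site 3}: its best feasible assignment gives total 642.
Compare {Site 1, Site 2}: its best feasible assignment gives total 645.
Every other set of open sites that can feasibly serve all demand totals ≥ 642 even under its best assignment. Minimum: 628.

628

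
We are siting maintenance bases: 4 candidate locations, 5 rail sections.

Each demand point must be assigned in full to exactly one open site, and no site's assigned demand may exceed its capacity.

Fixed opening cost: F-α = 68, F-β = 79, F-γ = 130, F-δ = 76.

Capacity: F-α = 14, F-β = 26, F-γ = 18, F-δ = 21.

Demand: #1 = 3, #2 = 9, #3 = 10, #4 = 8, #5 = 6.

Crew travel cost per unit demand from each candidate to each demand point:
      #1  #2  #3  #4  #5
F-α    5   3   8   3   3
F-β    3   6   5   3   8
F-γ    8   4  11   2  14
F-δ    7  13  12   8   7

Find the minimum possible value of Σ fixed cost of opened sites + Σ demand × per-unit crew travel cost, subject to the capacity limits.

Open {F-α, F-β}; cheapest assignment that respects the capacities:
  F-α (cap 14, load 14): #4, #5 — cost 8×3 + 6×3 = 42
  F-β (cap 26, load 22): #1, #2, #3 — cost 3×3 + 9×6 + 10×5 = 113
  Shipping 155, fixed 147 → total 302.
  Any other capacity-feasible assignment to {F-α, F-β} ships for at least 155.
Compare {F-β, F-γ}: its best feasible assignment gives total 368.
Compare {F-β, F-δ}: its best feasible assignment gives total 374.
Every other set of open sites that can feasibly serve all demand totals ≥ 368 even under its best assignment. Minimum: 302.

302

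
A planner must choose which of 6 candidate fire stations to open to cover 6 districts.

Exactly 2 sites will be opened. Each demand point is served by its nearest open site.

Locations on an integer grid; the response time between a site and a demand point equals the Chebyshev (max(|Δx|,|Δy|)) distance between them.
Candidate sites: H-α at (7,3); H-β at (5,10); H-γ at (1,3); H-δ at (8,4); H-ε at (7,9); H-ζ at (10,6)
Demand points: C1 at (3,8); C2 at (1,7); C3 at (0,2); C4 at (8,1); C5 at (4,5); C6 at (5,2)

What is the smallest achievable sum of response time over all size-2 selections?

Open {H-α, H-γ}.
  C1→H-α 5, C2→H-γ 4, C3→H-γ 1, C4→H-α 2, C5→H-α 3, C6→H-α 2  ⇒ total 17.
Compare {H-γ, H-δ}: total 19.
Compare {H-α, H-β}: total 20.
No size-2 selection does better; minimum is 17.

17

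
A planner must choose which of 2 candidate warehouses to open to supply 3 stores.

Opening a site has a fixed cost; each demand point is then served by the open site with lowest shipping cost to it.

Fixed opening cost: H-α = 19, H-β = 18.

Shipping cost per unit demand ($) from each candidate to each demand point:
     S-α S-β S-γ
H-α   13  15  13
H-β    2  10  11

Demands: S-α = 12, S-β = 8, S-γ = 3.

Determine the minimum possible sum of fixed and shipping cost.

155

Open {H-β}: assign each demand point to its cheapest open site.
  S-α→H-β 12×2=24, S-β→H-β 8×10=80, S-γ→H-β 3×11=33
  shipping cost 137, fixed 18 → total 155.
Compare {H-α, H-β}: shipping cost 137 + fixed 37 = 174.
Compare {H-α}: shipping cost 315 + fixed 19 = 334.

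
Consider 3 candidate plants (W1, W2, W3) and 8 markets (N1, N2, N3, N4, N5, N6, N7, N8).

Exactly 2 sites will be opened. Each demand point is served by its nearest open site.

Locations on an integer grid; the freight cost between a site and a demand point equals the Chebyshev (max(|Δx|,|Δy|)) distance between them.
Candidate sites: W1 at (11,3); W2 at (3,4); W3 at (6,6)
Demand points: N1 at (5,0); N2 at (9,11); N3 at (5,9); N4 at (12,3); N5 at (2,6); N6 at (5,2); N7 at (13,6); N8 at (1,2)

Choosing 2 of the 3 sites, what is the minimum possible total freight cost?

Open {W1, W2}.
  N1→W2 4, N2→W2 7, N3→W2 5, N4→W1 1, N5→W2 2, N6→W2 2, N7→W1 3, N8→W2 2  ⇒ total 26.
Compare {W1, W3}: total 31.
Compare {W2, W3}: total 31.

26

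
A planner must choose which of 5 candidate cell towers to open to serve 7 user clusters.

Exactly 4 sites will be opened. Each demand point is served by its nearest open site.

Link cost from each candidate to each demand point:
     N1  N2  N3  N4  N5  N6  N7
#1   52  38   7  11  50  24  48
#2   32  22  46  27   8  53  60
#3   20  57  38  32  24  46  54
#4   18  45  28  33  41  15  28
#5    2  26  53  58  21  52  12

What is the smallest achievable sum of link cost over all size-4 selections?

Open {#1, #2, #4, #5}.
  N1→#5 2, N2→#2 22, N3→#1 7, N4→#1 11, N5→#2 8, N6→#4 15, N7→#5 12  ⇒ total 77.
Compare {#1, #2, #3, #5}: total 86.
Compare {#1, #3, #4, #5}: total 94.
No size-4 selection does better; minimum is 77.

77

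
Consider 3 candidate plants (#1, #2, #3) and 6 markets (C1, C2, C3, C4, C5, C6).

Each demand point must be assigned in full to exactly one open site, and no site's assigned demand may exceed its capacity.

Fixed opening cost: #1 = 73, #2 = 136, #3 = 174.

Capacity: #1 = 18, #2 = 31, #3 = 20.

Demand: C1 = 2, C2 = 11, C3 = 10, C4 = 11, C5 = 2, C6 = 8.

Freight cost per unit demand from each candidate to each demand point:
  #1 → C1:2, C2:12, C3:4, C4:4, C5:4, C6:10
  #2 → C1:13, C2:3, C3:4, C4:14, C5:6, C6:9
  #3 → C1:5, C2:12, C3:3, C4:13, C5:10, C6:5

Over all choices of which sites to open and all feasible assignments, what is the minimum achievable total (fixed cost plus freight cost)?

Open {#1, #2}; cheapest assignment that respects the capacities:
  #1 (cap 18, load 15): C1, C4, C5 — cost 2×2 + 11×4 + 2×4 = 56
  #2 (cap 31, load 29): C2, C3, C6 — cost 11×3 + 10×4 + 8×9 = 145
  Shipping 201, fixed 209 → total 410.
  Any other capacity-feasible assignment to {#1, #2} ships for at least 201.
Compare {#1, #2, #3}: its best feasible assignment gives total 542.
Compare {#2, #3}: its best feasible assignment gives total 589.
Every other set of open sites that can feasibly serve all demand totals ≥ 542 even under its best assignment. Minimum: 410.

410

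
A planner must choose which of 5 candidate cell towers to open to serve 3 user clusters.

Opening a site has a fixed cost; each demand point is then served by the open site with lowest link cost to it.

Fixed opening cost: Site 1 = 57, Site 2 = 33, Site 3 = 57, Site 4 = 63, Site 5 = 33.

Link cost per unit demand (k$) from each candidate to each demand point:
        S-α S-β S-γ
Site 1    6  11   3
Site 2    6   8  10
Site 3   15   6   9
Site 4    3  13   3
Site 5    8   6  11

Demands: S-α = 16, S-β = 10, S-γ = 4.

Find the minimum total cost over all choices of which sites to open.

216

Open {Site 4, Site 5}: assign each demand point to its cheapest open site.
  S-α→Site 4 16×3=48, S-β→Site 5 10×6=60, S-γ→Site 4 4×3=12
  link cost 120, fixed 96 → total 216.
Compare {Site 2, Site 4}: link cost 140 + fixed 96 = 236.
Compare {Site 3, Site 4}: link cost 120 + fixed 120 = 240.
Compare {Site 2}: link cost 216 + fixed 33 = 249.
All other subsets cost ≥ 236. Minimum total cost: 216.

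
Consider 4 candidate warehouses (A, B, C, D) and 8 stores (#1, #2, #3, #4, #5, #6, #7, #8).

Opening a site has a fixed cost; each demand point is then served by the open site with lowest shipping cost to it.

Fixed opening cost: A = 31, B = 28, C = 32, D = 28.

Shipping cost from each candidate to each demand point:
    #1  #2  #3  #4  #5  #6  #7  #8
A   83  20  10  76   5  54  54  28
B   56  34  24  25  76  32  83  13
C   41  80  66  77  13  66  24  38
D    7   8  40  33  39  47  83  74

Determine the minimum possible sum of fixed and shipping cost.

234

Open {B, C, D}: assign each demand point to its cheapest open site.
  #1→D 7, #2→D 8, #3→B 24, #4→B 25, #5→C 13, #6→B 32, #7→C 24, #8→B 13
  shipping cost 146, fixed 88 → total 234.
Compare {A, B, D}: shipping cost 154 + fixed 87 = 241.
Compare {A, B, C, D}: shipping cost 124 + fixed 119 = 243.
Compare {A, D}: shipping cost 192 + fixed 59 = 251.
All other subsets cost ≥ 241. Minimum total cost: 234.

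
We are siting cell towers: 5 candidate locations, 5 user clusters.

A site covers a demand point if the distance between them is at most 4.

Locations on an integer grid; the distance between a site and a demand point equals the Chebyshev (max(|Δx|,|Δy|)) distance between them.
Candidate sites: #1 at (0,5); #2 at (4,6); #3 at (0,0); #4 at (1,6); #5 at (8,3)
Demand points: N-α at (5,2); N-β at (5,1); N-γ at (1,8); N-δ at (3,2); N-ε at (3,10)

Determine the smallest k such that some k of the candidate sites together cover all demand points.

2

Coverage sets (demand points within 4 of each site):
  #1: {N-γ, N-δ}
  #2: {N-α, N-γ, N-δ, N-ε}
  #3: {N-δ}
  #4: {N-α, N-γ, N-δ, N-ε}
  #5: {N-α, N-β}
No single site covers all 5 demand points.
But {#2, #5} covers everything, so the minimum is 2.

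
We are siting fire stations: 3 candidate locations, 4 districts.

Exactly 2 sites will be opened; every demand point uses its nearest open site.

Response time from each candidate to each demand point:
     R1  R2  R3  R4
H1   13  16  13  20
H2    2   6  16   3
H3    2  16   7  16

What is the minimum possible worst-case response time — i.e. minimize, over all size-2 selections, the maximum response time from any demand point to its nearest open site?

7

Open {H2, H3}.
  Farthest demand point is R3 at response time 7 (to H3); all others are ≤ 7.
With {H1, H2} the worst case is 13.
With {H1, H3} the worst case is 16.
No size-2 selection achieves below 7.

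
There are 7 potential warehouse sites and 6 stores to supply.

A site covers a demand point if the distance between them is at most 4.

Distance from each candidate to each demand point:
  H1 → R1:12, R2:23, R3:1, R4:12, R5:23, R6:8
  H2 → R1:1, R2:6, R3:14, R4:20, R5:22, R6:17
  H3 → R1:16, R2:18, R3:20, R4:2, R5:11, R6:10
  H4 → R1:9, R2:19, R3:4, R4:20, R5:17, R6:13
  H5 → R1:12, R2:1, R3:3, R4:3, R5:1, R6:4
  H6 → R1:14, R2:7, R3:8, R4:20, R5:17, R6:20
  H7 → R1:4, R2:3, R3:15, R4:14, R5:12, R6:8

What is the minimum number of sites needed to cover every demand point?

2

Coverage sets (demand points within 4 of each site):
  H1: {R3}
  H2: {R1}
  H3: {R4}
  H4: {R3}
  H5: {R2, R3, R4, R5, R6}
  H6: {}
  H7: {R1, R2}
No single site covers all 6 demand points.
But {H2, H5} covers everything, so the minimum is 2.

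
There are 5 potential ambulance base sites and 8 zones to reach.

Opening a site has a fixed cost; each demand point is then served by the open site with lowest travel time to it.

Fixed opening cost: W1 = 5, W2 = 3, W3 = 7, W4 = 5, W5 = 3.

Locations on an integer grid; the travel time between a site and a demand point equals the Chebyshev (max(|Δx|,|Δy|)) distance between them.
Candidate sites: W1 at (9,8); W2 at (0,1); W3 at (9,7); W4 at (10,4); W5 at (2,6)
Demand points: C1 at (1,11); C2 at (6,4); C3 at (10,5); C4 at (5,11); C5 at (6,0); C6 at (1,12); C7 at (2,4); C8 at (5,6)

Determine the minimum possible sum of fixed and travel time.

38

Open {W4, W5}: assign each demand point to its cheapest open site.
  C1→W5 5, C2→W4 4, C3→W4 1, C4→W5 5, C5→W4 4, C6→W5 6, C7→W5 2, C8→W5 3
  travel time 30, fixed 8 → total 38.
Compare {W1, W5}: travel time 33 + fixed 8 = 41.
Compare {W3, W5}: travel time 31 + fixed 10 = 41.
Compare {W2, W4, W5}: travel time 30 + fixed 11 = 41.
All other subsets cost ≥ 41. Minimum total cost: 38.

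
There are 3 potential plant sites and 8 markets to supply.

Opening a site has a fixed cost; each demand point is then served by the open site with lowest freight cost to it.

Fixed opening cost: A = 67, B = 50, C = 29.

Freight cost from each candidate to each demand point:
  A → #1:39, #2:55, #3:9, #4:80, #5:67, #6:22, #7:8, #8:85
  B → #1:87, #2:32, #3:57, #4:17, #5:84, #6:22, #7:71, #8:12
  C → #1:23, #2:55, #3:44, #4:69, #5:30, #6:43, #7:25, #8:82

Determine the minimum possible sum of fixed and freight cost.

284

Open {B, C}: assign each demand point to its cheapest open site.
  #1→C 23, #2→B 32, #3→C 44, #4→B 17, #5→C 30, #6→B 22, #7→C 25, #8→B 12
  freight cost 205, fixed 79 → total 284.
Compare {A, B, C}: freight cost 153 + fixed 146 = 299.
Compare {A, B}: freight cost 206 + fixed 117 = 323.
Compare {A, C}: freight cost 298 + fixed 96 = 394.
All other subsets cost ≥ 299. Minimum total cost: 284.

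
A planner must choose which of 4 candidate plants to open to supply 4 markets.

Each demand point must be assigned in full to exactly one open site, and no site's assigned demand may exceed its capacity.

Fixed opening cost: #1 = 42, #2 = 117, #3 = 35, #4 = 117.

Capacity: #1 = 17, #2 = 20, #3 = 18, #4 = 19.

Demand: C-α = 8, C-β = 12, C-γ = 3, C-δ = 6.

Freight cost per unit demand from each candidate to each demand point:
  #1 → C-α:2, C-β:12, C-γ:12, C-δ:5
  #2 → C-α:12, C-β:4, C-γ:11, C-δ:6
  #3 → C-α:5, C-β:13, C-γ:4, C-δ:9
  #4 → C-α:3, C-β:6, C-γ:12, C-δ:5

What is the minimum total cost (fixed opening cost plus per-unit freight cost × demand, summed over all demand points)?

Open {#1, #2}; cheapest assignment that respects the capacities:
  #1 (cap 17, load 14): C-α, C-δ — cost 8×2 + 6×5 = 46
  #2 (cap 20, load 15): C-β, C-γ — cost 12×4 + 3×11 = 81
  Shipping 127, fixed 159 → total 286.
  Any other capacity-feasible assignment to {#1, #2} ships for at least 127.
Compare {#2, #3}: its best feasible assignment gives total 288.
Compare {#1, #3}: its best feasible assignment gives total 291.
Every other set of open sites that can feasibly serve all demand totals ≥ 288 even under its best assignment. Minimum: 286.

286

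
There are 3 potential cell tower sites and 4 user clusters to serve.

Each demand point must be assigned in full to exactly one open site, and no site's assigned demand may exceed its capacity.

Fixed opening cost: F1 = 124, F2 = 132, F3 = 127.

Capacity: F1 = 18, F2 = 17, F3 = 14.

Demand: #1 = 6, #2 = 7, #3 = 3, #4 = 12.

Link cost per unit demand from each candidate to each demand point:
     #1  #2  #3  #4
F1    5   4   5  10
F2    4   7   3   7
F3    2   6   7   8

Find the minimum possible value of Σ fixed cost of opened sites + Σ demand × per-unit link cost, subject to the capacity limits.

406

Open {F2, F3}; cheapest assignment that respects the capacities:
  F2 (cap 17, load 15): #3, #4 — cost 3×3 + 12×7 = 93
  F3 (cap 14, load 13): #1, #2 — cost 6×2 + 7×6 = 54
  Shipping 147, fixed 259 → total 406.
  Any other capacity-feasible assignment to {F2, F3} ships for at least 147.
Compare {F1, F2}: its best feasible assignment gives total 407.
Compare {F1, F3}: its best feasible assignment gives total 420.
Every other set of open sites that can feasibly serve all demand totals ≥ 407 even under its best assignment. Minimum: 406.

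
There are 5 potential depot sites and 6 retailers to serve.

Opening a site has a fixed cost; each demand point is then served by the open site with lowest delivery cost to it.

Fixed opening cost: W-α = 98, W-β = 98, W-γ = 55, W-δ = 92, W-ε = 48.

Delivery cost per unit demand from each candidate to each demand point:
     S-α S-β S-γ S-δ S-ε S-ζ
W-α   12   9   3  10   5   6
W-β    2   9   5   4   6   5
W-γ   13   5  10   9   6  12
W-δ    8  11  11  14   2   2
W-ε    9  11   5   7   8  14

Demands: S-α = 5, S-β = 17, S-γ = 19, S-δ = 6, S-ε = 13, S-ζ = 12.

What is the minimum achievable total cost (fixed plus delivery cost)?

Open {W-β, W-γ}: assign each demand point to its cheapest open site.
  S-α→W-β 5×2=10, S-β→W-γ 17×5=85, S-γ→W-β 19×5=95, S-δ→W-β 6×4=24, S-ε→W-β 13×6=78, S-ζ→W-β 12×5=60
  delivery cost 352, fixed 153 → total 505.
Compare {W-γ, W-δ, W-ε}: delivery cost 312 + fixed 195 = 507.
Compare {W-β, W-γ, W-δ}: delivery cost 264 + fixed 245 = 509.
Compare {W-β}: delivery cost 420 + fixed 98 = 518.
All other subsets cost ≥ 507. Minimum total cost: 505.

505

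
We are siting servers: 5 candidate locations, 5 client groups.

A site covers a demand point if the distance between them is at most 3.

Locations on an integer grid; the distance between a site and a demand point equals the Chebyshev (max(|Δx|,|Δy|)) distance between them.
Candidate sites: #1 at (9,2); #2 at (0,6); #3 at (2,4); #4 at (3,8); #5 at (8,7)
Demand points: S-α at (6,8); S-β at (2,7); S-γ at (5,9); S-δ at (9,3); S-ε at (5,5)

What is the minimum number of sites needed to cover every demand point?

2

Coverage sets (demand points within 3 of each site):
  #1: {S-δ}
  #2: {S-β}
  #3: {S-β, S-ε}
  #4: {S-α, S-β, S-γ, S-ε}
  #5: {S-α, S-γ, S-ε}
No single site covers all 5 demand points.
But {#1, #4} covers everything, so the minimum is 2.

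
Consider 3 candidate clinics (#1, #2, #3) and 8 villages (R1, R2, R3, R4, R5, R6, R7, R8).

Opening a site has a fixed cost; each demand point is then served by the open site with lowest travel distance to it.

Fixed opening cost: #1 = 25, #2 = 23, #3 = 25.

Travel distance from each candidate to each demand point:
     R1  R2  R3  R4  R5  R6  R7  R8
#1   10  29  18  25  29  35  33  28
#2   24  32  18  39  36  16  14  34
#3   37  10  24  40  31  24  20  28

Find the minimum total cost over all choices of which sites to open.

214

Open {#1, #3}: assign each demand point to its cheapest open site.
  R1→#1 10, R2→#3 10, R3→#1 18, R4→#1 25, R5→#1 29, R6→#3 24, R7→#3 20, R8→#1 28
  travel distance 164, fixed 50 → total 214.
Compare {#1, #2}: travel distance 169 + fixed 48 = 217.
Compare {#1, #2, #3}: travel distance 150 + fixed 73 = 223.
Compare {#2, #3}: travel distance 180 + fixed 48 = 228.
All other subsets cost ≥ 217. Minimum total cost: 214.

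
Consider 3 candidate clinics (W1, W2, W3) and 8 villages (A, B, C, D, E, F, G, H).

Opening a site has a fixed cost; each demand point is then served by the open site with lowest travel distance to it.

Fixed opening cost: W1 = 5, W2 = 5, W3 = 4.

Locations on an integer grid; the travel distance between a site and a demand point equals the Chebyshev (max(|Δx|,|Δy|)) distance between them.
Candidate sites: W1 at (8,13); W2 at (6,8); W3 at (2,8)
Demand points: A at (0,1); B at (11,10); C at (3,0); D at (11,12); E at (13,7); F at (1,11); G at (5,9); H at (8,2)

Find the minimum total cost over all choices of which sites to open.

48

Open {W1, W3}: assign each demand point to its cheapest open site.
  A→W3 7, B→W1 3, C→W3 8, D→W1 3, E→W1 6, F→W3 3, G→W3 3, H→W3 6
  travel distance 39, fixed 9 → total 48.
Compare {W2}: travel distance 44 + fixed 5 = 49.
Compare {W1, W2}: travel distance 39 + fixed 10 = 49.
Compare {W2, W3}: travel distance 42 + fixed 9 = 51.
All other subsets cost ≥ 49. Minimum total cost: 48.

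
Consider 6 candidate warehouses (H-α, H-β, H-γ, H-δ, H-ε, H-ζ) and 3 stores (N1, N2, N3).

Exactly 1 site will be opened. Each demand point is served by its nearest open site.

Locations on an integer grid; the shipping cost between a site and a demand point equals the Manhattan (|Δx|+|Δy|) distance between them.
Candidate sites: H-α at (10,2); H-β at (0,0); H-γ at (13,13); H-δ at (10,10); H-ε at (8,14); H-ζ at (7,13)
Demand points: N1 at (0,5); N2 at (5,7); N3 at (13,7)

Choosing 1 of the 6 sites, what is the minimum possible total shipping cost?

Open {H-δ}.
  N1→H-δ 15, N2→H-δ 8, N3→H-δ 6  ⇒ total 29.
Compare {H-α}: total 31.
Compare {H-ζ}: total 35.
No size-1 selection does better; minimum is 29.

29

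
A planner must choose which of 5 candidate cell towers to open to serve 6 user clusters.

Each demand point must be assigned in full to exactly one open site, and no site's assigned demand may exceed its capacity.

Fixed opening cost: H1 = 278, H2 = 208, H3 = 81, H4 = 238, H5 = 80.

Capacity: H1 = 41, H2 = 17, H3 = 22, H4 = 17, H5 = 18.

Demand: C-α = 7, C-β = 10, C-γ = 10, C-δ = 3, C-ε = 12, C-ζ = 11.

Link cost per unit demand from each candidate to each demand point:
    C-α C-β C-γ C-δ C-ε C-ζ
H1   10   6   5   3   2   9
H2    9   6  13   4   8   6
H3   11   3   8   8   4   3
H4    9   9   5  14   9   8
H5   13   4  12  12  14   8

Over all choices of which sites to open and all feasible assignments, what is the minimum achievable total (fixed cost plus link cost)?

Open {H1, H3}; cheapest assignment that respects the capacities:
  H1 (cap 41, load 32): C-α, C-γ, C-δ, C-ε — cost 7×10 + 10×5 + 3×3 + 12×2 = 153
  H3 (cap 22, load 21): C-β, C-ζ — cost 10×3 + 11×3 = 63
  Shipping 216, fixed 359 → total 575.
  Any other capacity-feasible assignment to {H1, H3} ships for at least 216.
Compare {H1, H3, H5}: its best feasible assignment gives total 655.
Compare {H1, H5}: its best feasible assignment gives total 671.
Every other set of open sites that can feasibly serve all demand totals ≥ 655 even under its best assignment. Minimum: 575.

575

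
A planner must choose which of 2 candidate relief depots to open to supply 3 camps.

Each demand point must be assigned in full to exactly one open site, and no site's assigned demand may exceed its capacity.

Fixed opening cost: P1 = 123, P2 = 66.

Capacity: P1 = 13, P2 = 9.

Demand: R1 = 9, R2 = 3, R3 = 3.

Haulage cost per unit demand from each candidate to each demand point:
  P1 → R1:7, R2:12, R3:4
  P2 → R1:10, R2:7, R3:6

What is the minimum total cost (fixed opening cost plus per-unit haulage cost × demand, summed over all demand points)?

Open {P1, P2}; cheapest assignment that respects the capacities:
  P1 (cap 13, load 12): R1, R3 — cost 9×7 + 3×4 = 75
  P2 (cap 9, load 3): R2 — cost 3×7 = 21
  Shipping 96, fixed 189 → total 285.
  Any other capacity-feasible assignment to {P1, P2} ships for at least 96.
Total demand is 15 and no other set of sites has combined capacity ≥ 15, so {P1, P2} is the only feasible choice of open sites. Minimum: 285.

285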